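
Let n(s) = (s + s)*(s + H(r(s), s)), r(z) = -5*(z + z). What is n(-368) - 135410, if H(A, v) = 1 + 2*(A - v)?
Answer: -5823954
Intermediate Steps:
r(z) = -10*z
H(A, v) = 1 - 2*v + 2*A (H(A, v) = 1 + (-2*v + 2*A) = 1 - 2*v + 2*A)
n(s) = 2*s*(1 - 21*s) (n(s) = (s + s)*(s + (1 - 2*s + 2*(-10*s))) = (2*s)*(s + (1 - 2*s - 20*s)) = (2*s)*(s + (1 - 22*s)) = (2*s)*(1 - 21*s) = 2*s*(1 - 21*s))
n(-368) - 135410 = 2*(-368)*(1 - 21*(-368)) - 135410 = 2*(-368)*(1 + 7728) - 135410 = 2*(-368)*7729 - 135410 = -5688544 - 135410 = -5823954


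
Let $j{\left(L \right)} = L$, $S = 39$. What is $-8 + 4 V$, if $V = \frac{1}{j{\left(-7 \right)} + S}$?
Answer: $- \frac{63}{8} \approx -7.875$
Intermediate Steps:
$V = \frac{1}{32}$ ($V = \frac{1}{-7 + 39} = \frac{1}{32} \approx 0.03125$)
$-8 + 4 V = -8 + 4 \cdot \frac{1}{32} = -8 + \frac{1}{8} = - \frac{63}{8}$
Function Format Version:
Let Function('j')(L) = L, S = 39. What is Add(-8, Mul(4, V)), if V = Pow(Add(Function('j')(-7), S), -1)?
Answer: Rational(-63, 8) ≈ -7.8750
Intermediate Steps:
V = Rational(1, 32) (V = Pow(Add(-7, 39), -1) = Pow(32, -1) = Rational(1, 32) ≈ 0.031250)
Add(-8, Mul(4, V)) = Add(-8, Mul(4, Rational(1, 32))) = Add(-8, Rational(1, 8)) = Rational(-63, 8)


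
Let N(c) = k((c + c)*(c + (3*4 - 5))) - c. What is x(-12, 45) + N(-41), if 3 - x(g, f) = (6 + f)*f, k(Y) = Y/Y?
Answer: -2250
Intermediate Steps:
k(Y) = 1
x(g, f) = 3 - f*(6 + f) (x(g, f) = 3 - (6 + f)*f = 3 - f*(6 + f))
N(c) = 1 - c
x(-12, 45) + N(-41) = (3 - 1*45² - 6*45) + (1 - 1*(-41)) = (3 - 1*2025 - 270) + (1 + 41) = (3 - 2025 - 270) + 42 = -2292 + 42 = -2250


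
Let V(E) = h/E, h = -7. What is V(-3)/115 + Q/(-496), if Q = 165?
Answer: -53453/171120 ≈ -0.31237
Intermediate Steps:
V(E) = -7/E
V(-3)/115 + Q/(-496) = -7/(-3)/115 + 165/(-496) = -7*(-1/3)*(1/115) + 165*(-1/496) = (7/3)*(1/115) - 165/496 = 7/345 - 165/496 = -53453/171120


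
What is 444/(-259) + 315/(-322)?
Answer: -867/322 ≈ -2.6925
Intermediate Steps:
444/(-259) + 315/(-322) = 444*(-1/259) + 315*(-1/322) = -12/7 - 45/46 = -867/322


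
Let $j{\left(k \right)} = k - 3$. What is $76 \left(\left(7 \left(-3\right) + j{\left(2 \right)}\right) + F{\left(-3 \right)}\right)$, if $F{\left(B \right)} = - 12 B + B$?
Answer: $836$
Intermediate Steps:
$j{\left(k \right)} = -3 + k$
$F{\left(B \right)} = - 11 B$
$76 \left(\left(7 \left(-3\right) + j{\left(2 \right)}\right) + F{\left(-3 \right)}\right) = 76 \left(\left(7 \left(-3\right) + \left(-3 + 2\right)\right) - -33\right) = 76 \left(\left(-21 - 1\right) + 33\right) = 76 \left(-22 + 33\right) = 76 \cdot 11 = 836$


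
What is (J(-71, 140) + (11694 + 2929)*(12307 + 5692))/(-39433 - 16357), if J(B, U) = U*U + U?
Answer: -37602731/7970 ≈ -4718.0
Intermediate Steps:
J(B, U) = U + U² (J(B, U) = U² + U = U + U²)
(J(-71, 140) + (11694 + 2929)*(12307 + 5692))/(-39433 - 16357) = (140*(1 + 140) + (11694 + 2929)*(12307 + 5692))/(-39433 - 16357) = (140*141 + 14623*17999)/(-55790) = (19740 + 263199377)*(-1/55790) = 263219117*(-1/55790) = -37602731/7970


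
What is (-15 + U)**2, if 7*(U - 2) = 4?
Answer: 7569/49 ≈ 154.47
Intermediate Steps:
U = 18/7 (U = 2 + (1/7)*4 = 2 + 4/7 = 18/7 ≈ 2.5714)
(-15 + U)**2 = (-15 + 18/7)**2 = (-87/7)**2 = 7569/49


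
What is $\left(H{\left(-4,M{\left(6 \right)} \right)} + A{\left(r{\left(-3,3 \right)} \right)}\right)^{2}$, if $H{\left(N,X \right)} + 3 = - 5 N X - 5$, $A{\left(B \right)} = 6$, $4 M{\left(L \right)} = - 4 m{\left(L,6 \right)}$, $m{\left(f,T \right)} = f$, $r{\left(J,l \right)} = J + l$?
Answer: $14884$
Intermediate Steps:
$M{\left(L \right)} = - L$ ($M{\left(L \right)} = \frac{\left(-4\right) L}{4} = - L$)
$H{\left(N,X \right)} = -8 - 5 N X$ ($H{\left(N,X \right)} = -3 + \left(- 5 N X - 5\right) = -3 - \left(5 + 5 N X\right) = -8 - 5 N X$)
$\left(H{\left(-4,M{\left(6 \right)} \right)} + A{\left(r{\left(-3,3 \right)} \right)}\right)^{2} = \left(\left(-8 - - 20 \left(\left(-1\right) 6\right)\right) + 6\right)^{2} = \left(\left(-8 - \left(-20\right) \left(-6\right)\right) + 6\right)^{2} = \left(\left(-8 - 120\right) + 6\right)^{2} = \left(-128 + 6\right)^{2} = \left(-122\right)^{2} = 14884$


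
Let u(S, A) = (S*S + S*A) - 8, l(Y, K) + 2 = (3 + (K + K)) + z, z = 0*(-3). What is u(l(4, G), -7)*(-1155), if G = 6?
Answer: -80850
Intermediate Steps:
z = 0
l(Y, K) = 1 + 2*K (l(Y, K) = -2 + ((3 + (K + K)) + 0) = -2 + ((3 + 2*K) + 0) = -2 + (3 + 2*K) = 1 + 2*K)
u(S, A) = -8 + S**2 + A*S (u(S, A) = (S**2 + A*S) - 8 = -8 + S**2 + A*S)
u(l(4, G), -7)*(-1155) = (-8 + (1 + 2*6)**2 - 7*(1 + 2*6))*(-1155) = (-8 + (1 + 12)**2 - 7*(1 + 12))*(-1155) = (-8 + 13**2 - 7*13)*(-1155) = (-8 + 169 - 91)*(-1155) = 70*(-1155) = -80850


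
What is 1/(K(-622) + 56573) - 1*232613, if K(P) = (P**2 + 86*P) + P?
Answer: -90566243258/389343 ≈ -2.3261e+5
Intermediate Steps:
K(P) = P**2 + 87*P
1/(K(-622) + 56573) - 1*232613 = 1/(-622*(87 - 622) + 56573) - 1*232613 = 1/(-622*(-535) + 56573) - 232613 = 1/(332770 + 56573) - 232613 = 1/389343 - 232613 = -90566243258/389343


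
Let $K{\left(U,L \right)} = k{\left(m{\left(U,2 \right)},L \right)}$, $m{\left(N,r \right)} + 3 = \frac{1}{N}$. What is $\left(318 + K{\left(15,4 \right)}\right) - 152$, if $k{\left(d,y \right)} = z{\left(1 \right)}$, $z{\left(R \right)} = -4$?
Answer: $162$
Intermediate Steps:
$m{\left(N,r \right)} = -3 + \frac{1}{N}$
$k{\left(d,y \right)} = -4$
$K{\left(U,L \right)} = -4$
$\left(318 + K{\left(15,4 \right)}\right) - 152 = \left(318 - 4\right) - 152 = 314 - 152 = 162$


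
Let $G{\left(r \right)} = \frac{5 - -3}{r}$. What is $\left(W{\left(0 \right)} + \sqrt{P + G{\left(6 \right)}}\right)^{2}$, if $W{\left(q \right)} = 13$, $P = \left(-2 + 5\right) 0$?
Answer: $\frac{511}{3} + \frac{52 \sqrt{3}}{3} \approx 200.36$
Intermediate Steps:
$P = 0$ ($P = 3 \cdot 0 = 0$)
$G{\left(r \right)} = \frac{8}{r}$ ($G{\left(r \right)} = \frac{5 + 3}{r} = \frac{8}{r}$)
$\left(W{\left(0 \right)} + \sqrt{P + G{\left(6 \right)}}\right)^{2} = \left(13 + \sqrt{0 + \frac{8}{6}}\right)^{2} = \left(13 + \sqrt{0 + 8 \cdot \frac{1}{6}}\right)^{2} = \left(13 + \sqrt{0 + \frac{4}{3}}\right)^{2} = \left(13 + \sqrt{\frac{4}{3}}\right)^{2} = \left(13 + \frac{2 \sqrt{3}}{3}\right)^{2}$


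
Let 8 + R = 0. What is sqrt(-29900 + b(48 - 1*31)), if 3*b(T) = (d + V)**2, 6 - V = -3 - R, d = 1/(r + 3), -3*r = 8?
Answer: 2*I*sqrt(67263)/3 ≈ 172.9*I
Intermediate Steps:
r = -8/3 (r = -1/3*8 = -8/3 ≈ -2.6667)
R = -8 (R = -8 + 0 = -8)
d = 3 (d = 1/(-8/3 + 3) = 1/(1/3) = 3)
V = 1 (V = 6 - (-3 - 1*(-8)) = 6 - (-3 + 8) = 6 - 1*5 = 6 - 5 = 1)
b(T) = 16/3 (b(T) = (3 + 1)**2/3 = (1/3)*4**2 = (1/3)*16 = 16/3)
sqrt(-29900 + b(48 - 1*31)) = sqrt(-29900 + 16/3) = sqrt(-89684/3) = 2*I*sqrt(67263)/3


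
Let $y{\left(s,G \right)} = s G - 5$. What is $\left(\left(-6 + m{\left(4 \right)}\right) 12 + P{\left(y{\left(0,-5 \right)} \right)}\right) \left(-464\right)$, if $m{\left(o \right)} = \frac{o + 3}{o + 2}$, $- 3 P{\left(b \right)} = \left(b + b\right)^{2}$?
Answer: $\frac{127136}{3} \approx 42379.0$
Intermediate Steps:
$y{\left(s,G \right)} = -5 + G s$ ($y{\left(s,G \right)} = G s - 5 = -5 + G s$)
$P{\left(b \right)} = - \frac{4 b^{2}}{3}$ ($P{\left(b \right)} = - \frac{\left(b + b\right)^{2}}{3} = - \frac{\left(2 b\right)^{2}}{3} = - \frac{4 b^{2}}{3}$)
$m{\left(o \right)} = \frac{3 + o}{2 + o}$
$\left(\left(-6 + m{\left(4 \right)}\right) 12 + P{\left(y{\left(0,-5 \right)} \right)}\right) \left(-464\right) = \left(\left(-6 + \frac{3 + 4}{2 + 4}\right) 12 - \frac{4 \left(-5 - 0\right)^{2}}{3}\right) \left(-464\right) = \left(\left(-6 + \frac{1}{6} \cdot 7\right) 12 - \frac{4 \left(-5 + 0\right)^{2}}{3}\right) \left(-464\right) = \left(\left(-6 + \frac{1}{6} \cdot 7\right) 12 - \frac{4 \left(-5\right)^{2}}{3}\right) \left(-464\right) = \left(\left(-6 + \frac{7}{6}\right) 12 - \frac{100}{3}\right) \left(-464\right) = \left(\left(- \frac{29}{6}\right) 12 - \frac{100}{3}\right) \left(-464\right) = \left(-58 - \frac{100}{3}\right) \left(-464\right) = \left(- \frac{274}{3}\right) \left(-464\right) = \frac{127136}{3}$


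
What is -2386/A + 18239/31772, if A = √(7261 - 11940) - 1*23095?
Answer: 55188321887/81474360786 + 1193*I*√4679/266691852 ≈ 0.67737 + 0.00030599*I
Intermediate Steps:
A = -23095 + I*√4679 (A = √(-4679) - 23095 = I*√4679 - 23095 = -23095 + I*√4679 ≈ -23095.0 + 68.403*I)
-2386/A + 18239/31772 = -2386/(-23095 + I*√4679) + 18239/31772 = -2386/(-23095 + I*√4679) + 18239*(1/31772) = -2386/(-23095 + I*√4679) + 1403/2444 = 1403/2444 - 2386/(-23095 + I*√4679)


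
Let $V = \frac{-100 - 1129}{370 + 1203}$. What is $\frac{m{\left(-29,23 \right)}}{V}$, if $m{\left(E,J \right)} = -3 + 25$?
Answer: $- \frac{34606}{1229} \approx -28.158$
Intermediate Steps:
$m{\left(E,J \right)} = 22$
$V = - \frac{1229}{1573} \approx -0.78131$
$\frac{m{\left(-29,23 \right)}}{V} = \frac{22}{- \frac{1229}{1573}} = 22 \left(- \frac{1573}{1229}\right) = - \frac{34606}{1229}$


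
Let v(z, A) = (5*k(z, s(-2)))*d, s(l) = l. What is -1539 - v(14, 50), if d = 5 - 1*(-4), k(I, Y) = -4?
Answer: -1359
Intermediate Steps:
d = 9 (d = 5 + 4 = 9)
v(z, A) = -180 (v(z, A) = (5*(-4))*9 = -20*9 = -180)
-1539 - v(14, 50) = -1539 - 1*(-180) = -1539 + 180 = -1359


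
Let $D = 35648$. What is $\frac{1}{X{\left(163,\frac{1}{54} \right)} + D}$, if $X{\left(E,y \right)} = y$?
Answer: $\frac{54}{1924993} \approx 2.8052 \cdot 10^{-5}$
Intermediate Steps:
$\frac{1}{X{\left(163,\frac{1}{54} \right)} + D} = \frac{1}{\frac{1}{54} + 35648} = \frac{1}{\frac{1924993}{54}} = \frac{54}{1924993}$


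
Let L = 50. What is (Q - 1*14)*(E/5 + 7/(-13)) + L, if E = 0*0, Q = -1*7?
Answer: 797/13 ≈ 61.308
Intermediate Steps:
Q = -7
E = 0
(Q - 1*14)*(E/5 + 7/(-13)) + L = (-7 - 1*14)*(0/5 + 7/(-13)) + 50 = (-7 - 14)*(0*(⅕) + 7*(-1/13)) + 50 = -21*(0 - 7/13) + 50 = -21*(-7/13) + 50 = 147/13 + 50 = 797/13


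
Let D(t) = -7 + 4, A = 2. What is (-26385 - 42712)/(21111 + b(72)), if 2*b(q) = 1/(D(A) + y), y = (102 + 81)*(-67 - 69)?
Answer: -3439786854/1050947801 ≈ -3.2730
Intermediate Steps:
D(t) = -3
y = -24888 (y = 183*(-136) = -24888)
b(q) = -1/49782 (b(q) = 1/(2*(-3 - 24888)) = (½)/(-24891) = (½)*(-1/24891) = -1/49782)
(-26385 - 42712)/(21111 + b(72)) = (-26385 - 42712)/(21111 - 1/49782) = -69097/1050947801/49782 = -69097*49782/1050947801 = -3439786854/1050947801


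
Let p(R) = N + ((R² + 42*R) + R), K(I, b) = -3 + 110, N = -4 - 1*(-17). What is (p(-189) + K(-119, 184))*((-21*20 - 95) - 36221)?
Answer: -1018101504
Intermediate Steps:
N = 13 (N = -4 + 17 = 13)
K(I, b) = 107
p(R) = 13 + R² + 43*R (p(R) = 13 + ((R² + 42*R) + R) = 13 + (R² + 43*R) = 13 + R² + 43*R)
(p(-189) + K(-119, 184))*((-21*20 - 95) - 36221) = ((13 + (-189)² + 43*(-189)) + 107)*((-21*20 - 95) - 36221) = ((13 + 35721 - 8127) + 107)*((-420 - 95) - 36221) = (27607 + 107)*(-515 - 36221) = 27714*(-36736) = -1018101504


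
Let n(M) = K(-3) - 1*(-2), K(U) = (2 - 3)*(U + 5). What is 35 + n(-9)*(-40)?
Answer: 35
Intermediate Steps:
K(U) = -5 - U (K(U) = -(5 + U) = -5 - U)
n(M) = 0 (n(M) = (-5 - 1*(-3)) - 1*(-2) = (-5 + 3) + 2 = -2 + 2 = 0)
35 + n(-9)*(-40) = 35 + 0*(-40) = 35 + 0 = 35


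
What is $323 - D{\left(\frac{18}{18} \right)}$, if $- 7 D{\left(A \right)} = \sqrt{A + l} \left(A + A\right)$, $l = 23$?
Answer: $323 + \frac{4 \sqrt{6}}{7} \approx 324.4$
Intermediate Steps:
$D{\left(A \right)} = - \frac{2 A \sqrt{23 + A}}{7}$ ($D{\left(A \right)} = - \frac{\sqrt{A + 23} \left(A + A\right)}{7} = - \frac{\sqrt{23 + A} 2 A}{7} = - \frac{2 A \sqrt{23 + A}}{7}$)
$323 - D{\left(\frac{18}{18} \right)} = 323 - - \frac{2 \cdot \frac{18}{18} \sqrt{23 + \frac{18}{18}}}{7} = 323 - - \frac{2 \cdot 18 \cdot \frac{1}{18} \sqrt{23 + 18 \cdot \frac{1}{18}}}{7} = 323 - \left(- \frac{2}{7}\right) 1 \sqrt{23 + 1} = 323 - \left(- \frac{2}{7}\right) 1 \sqrt{24} = 323 - \left(- \frac{2}{7}\right) 1 \cdot 2 \sqrt{6} = 323 - - \frac{4 \sqrt{6}}{7} = 323 + \frac{4 \sqrt{6}}{7}$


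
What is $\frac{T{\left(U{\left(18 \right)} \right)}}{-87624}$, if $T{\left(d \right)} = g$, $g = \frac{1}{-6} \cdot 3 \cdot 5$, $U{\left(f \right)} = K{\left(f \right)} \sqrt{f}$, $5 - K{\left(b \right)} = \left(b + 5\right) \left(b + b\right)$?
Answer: $\frac{5}{175248} \approx 2.8531 \cdot 10^{-5}$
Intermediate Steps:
$K{\left(b \right)} = 5 - 2 b \left(5 + b\right)$ ($K{\left(b \right)} = 5 - \left(b + 5\right) \left(b + b\right) = 5 - \left(5 + b\right) 2 b = 5 - 2 b \left(5 + b\right)$)
$U{\left(f \right)} = \sqrt{f} \left(5 - 10 f - 2 f^{2}\right)$ ($U{\left(f \right)} = \left(5 - 10 f - 2 f^{2}\right) \sqrt{f} = \sqrt{f} \left(5 - 10 f - 2 f^{2}\right)$)
$g = - \frac{5}{2}$ ($g = \left(- \frac{1}{6}\right) 3 \cdot 5 = \left(- \frac{1}{2}\right) 5 = - \frac{5}{2} \approx -2.5$)
$T{\left(d \right)} = - \frac{5}{2}$
$\frac{T{\left(U{\left(18 \right)} \right)}}{-87624} = - \frac{5}{2 \left(-87624\right)} = \left(- \frac{5}{2}\right) \left(- \frac{1}{87624}\right) = \frac{5}{175248}$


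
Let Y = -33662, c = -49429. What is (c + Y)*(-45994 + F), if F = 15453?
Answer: 2537682231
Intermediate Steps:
(c + Y)*(-45994 + F) = (-49429 - 33662)*(-45994 + 15453) = -83091*(-30541) = 2537682231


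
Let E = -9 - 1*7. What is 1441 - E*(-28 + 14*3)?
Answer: 1665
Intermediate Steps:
E = -16 (E = -9 - 7 = -16)
1441 - E*(-28 + 14*3) = 1441 - (-16)*(-28 + 14*3) = 1441 - (-16)*(-28 + 42) = 1441 - (-16)*14 = 1441 - 1*(-224) = 1441 + 224 = 1665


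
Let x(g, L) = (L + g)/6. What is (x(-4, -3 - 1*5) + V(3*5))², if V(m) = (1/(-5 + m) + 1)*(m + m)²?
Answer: 976144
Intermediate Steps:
x(g, L) = L/6 + g/6 (x(g, L) = (L + g)*(⅙) = L/6 + g/6)
V(m) = 4*m²*(1 + 1/(-5 + m)) (V(m) = (1 + 1/(-5 + m))*(2*m)² = (1 + 1/(-5 + m))*(4*m²) = 4*m²*(1 + 1/(-5 + m)))
(x(-4, -3 - 1*5) + V(3*5))² = (((-3 - 1*5)/6 + (⅙)*(-4)) + 4*(3*5)²*(-4 + 3*5)/(-5 + 3*5))² = (((-3 - 5)/6 - ⅔) + 4*15²*(-4 + 15)/(-5 + 15))² = (((⅙)*(-8) - ⅔) + 4*225*11/10)² = ((-4/3 - ⅔) + 4*225*(⅒)*11)² = (-2 + 990)² = 988² = 976144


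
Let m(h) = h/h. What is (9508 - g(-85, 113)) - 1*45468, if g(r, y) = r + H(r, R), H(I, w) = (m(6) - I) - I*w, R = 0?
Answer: -35961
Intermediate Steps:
m(h) = 1
H(I, w) = 1 - I - I*w (H(I, w) = (1 - I) - I*w = 1 - I - I*w)
g(r, y) = 1 (g(r, y) = r + (1 - r - 1*r*0) = r + (1 - r + 0) = r + (1 - r) = 1)
(9508 - g(-85, 113)) - 1*45468 = (9508 - 1*1) - 1*45468 = (9508 - 1) - 45468 = 9507 - 45468 = -35961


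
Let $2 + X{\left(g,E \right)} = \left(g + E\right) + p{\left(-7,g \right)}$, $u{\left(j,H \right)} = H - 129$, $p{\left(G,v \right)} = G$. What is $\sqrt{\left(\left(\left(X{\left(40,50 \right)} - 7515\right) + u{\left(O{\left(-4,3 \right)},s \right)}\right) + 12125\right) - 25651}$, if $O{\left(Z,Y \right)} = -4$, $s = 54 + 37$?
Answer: $i \sqrt{20998} \approx 144.91 i$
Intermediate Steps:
$s = 91$
$u{\left(j,H \right)} = -129 + H$
$X{\left(g,E \right)} = -9 + E + g$ ($X{\left(g,E \right)} = -2 - \left(7 - E - g\right) = -2 + \left(-7 + E + g\right) = -9 + E + g$)
$\sqrt{\left(\left(\left(X{\left(40,50 \right)} - 7515\right) + u{\left(O{\left(-4,3 \right)},s \right)}\right) + 12125\right) - 25651} = \sqrt{\left(\left(\left(\left(-9 + 50 + 40\right) - 7515\right) + \left(-129 + 91\right)\right) + 12125\right) - 25651} = \sqrt{\left(\left(\left(81 - 7515\right) - 38\right) + 12125\right) - 25651} = \sqrt{\left(\left(-7434 - 38\right) + 12125\right) - 25651} = \sqrt{\left(-7472 + 12125\right) - 25651} = \sqrt{4653 - 25651} = \sqrt{-20998} = i \sqrt{20998}$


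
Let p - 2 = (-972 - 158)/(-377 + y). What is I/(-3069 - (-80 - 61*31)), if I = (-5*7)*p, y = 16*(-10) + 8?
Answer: 38290/290421 ≈ 0.13184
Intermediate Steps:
y = -152 (y = -160 + 8 = -152)
p = 2188/529 (p = 2 + (-972 - 158)/(-377 - 152) = 2 - 1130/(-529) = 2 - 1130*(-1/529) = 2 + 1130/529 = 2188/529 ≈ 4.1361)
I = -76580/529 (I = -5*7*(2188/529) = -35*2188/529 = -76580/529 ≈ -144.76)
I/(-3069 - (-80 - 61*31)) = -76580/(529*(-3069 - (-80 - 61*31))) = -76580/(529*(-3069 - (-80 - 1891))) = -76580/(529*(-3069 - 1*(-1971))) = -76580/(529*(-3069 + 1971)) = -76580/529/(-1098) = -76580/529*(-1/1098) = 38290/290421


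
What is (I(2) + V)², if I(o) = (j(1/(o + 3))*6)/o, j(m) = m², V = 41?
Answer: 1056784/625 ≈ 1690.9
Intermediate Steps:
I(o) = 6/(o*(3 + o)²) (I(o) = ((1/(o + 3))²*6)/o = ((1/(3 + o))²*6)/o = (6/(3 + o)²)/o = 6/(o*(3 + o)²))
(I(2) + V)² = (6/(2*(3 + 2)²) + 41)² = (6*(½)/5² + 41)² = (6*(½)*(1/25) + 41)² = (3/25 + 41)² = (1028/25)² = 1056784/625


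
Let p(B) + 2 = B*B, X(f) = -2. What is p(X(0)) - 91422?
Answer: -91420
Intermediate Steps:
p(B) = -2 + B² (p(B) = -2 + B*B = -2 + B²)
p(X(0)) - 91422 = (-2 + (-2)²) - 91422 = (-2 + 4) - 91422 = 2 - 91422 = -91420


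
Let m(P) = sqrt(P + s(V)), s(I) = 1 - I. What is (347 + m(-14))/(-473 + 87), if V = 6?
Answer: -347/386 - I*sqrt(19)/386 ≈ -0.89896 - 0.011292*I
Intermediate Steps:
m(P) = sqrt(-5 + P) (m(P) = sqrt(P + (1 - 1*6)) = sqrt(P + (1 - 6)) = sqrt(P - 5) = sqrt(-5 + P))
(347 + m(-14))/(-473 + 87) = (347 + sqrt(-5 - 14))/(-473 + 87) = (347 + sqrt(-19))/(-386) = (347 + I*sqrt(19))*(-1/386) = -347/386 - I*sqrt(19)/386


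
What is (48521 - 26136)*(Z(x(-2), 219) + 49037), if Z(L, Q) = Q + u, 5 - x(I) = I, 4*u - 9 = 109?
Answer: 2206511835/2 ≈ 1.1033e+9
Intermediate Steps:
u = 59/2 (u = 9/4 + (¼)*109 = 9/4 + 109/4 = 59/2 ≈ 29.500)
x(I) = 5 - I
Z(L, Q) = 59/2 + Q (Z(L, Q) = Q + 59/2 = 59/2 + Q)
(48521 - 26136)*(Z(x(-2), 219) + 49037) = (48521 - 26136)*((59/2 + 219) + 49037) = 22385*(497/2 + 49037) = 22385*(98571/2) = 2206511835/2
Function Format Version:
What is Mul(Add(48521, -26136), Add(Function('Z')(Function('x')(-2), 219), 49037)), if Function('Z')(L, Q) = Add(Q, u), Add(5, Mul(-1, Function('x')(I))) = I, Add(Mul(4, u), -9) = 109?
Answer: Rational(2206511835, 2) ≈ 1.1033e+9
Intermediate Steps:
u = Rational(59, 2) (u = Add(Rational(9, 4), Mul(Rational(1, 4), 109)) = Add(Rational(9, 4), Rational(109, 4)) = Rational(59, 2) ≈ 29.500)
Function('x')(I) = Add(5, Mul(-1, I))
Function('Z')(L, Q) = Add(Rational(59, 2), Q) (Function('Z')(L, Q) = Add(Q, Rational(59, 2)) = Add(Rational(59, 2), Q))
Mul(Add(48521, -26136), Add(Function('Z')(Function('x')(-2), 219), 49037)) = Mul(Add(48521, -26136), Add(Add(Rational(59, 2), 219), 49037)) = Mul(22385, Add(Rational(497, 2), 49037)) = Mul(22385, Rational(98571, 2)) = Rational(2206511835, 2)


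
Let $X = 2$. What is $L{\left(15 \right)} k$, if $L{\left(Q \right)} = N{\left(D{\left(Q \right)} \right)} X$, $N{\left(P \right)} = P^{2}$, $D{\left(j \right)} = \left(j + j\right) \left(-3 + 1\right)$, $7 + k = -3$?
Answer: $-72000$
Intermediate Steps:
$k = -10$ ($k = -7 - 3 = -10$)
$D{\left(j \right)} = - 4 j$ ($D{\left(j \right)} = 2 j \left(-2\right) = - 4 j$)
$L{\left(Q \right)} = 32 Q^{2}$ ($L{\left(Q \right)} = \left(- 4 Q\right)^{2} \cdot 2 = 16 Q^{2} \cdot 2 = 32 Q^{2}$)
$L{\left(15 \right)} k = 32 \cdot 15^{2} \left(-10\right) = 32 \cdot 225 \left(-10\right) = 7200 \left(-10\right) = -72000$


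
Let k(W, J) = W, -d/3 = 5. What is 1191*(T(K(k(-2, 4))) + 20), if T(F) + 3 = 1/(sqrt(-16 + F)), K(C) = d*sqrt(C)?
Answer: 20247 + 1191/sqrt(-16 - 15*I*sqrt(2)) ≈ 20350.0 + 206.8*I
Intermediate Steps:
d = -15 (d = -3*5 = -15)
K(C) = -15*sqrt(C)
T(F) = -3 + 1/sqrt(-16 + F) (T(F) = -3 + 1/(sqrt(-16 + F)) = -3 + 1/sqrt(-16 + F))
1191*(T(K(k(-2, 4))) + 20) = 1191*((-3 + 1/sqrt(-16 - 15*I*sqrt(2))) + 20) = 1191*(17 + 1/sqrt(-16 - 15*I*sqrt(2))) = 20247 + 1191/sqrt(-16 - 15*I*sqrt(2))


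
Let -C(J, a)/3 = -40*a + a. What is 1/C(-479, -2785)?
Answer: -1/325845 ≈ -3.0689e-6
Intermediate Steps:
C(J, a) = 117*a (C(J, a) = -3*(-40*a + a) = -(-117)*a = 117*a)
1/C(-479, -2785) = 1/(117*(-2785)) = 1/(-325845) = -1/325845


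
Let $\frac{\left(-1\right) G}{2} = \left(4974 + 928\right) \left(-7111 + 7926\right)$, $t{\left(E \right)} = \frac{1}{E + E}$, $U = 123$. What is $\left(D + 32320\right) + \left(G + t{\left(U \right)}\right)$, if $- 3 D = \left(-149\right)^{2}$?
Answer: $- \frac{786817907}{82} \approx -9.5953 \cdot 10^{6}$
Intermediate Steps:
$t{\left(E \right)} = \frac{1}{2 E}$
$G = -9620260$ ($G = - 2 \left(4974 + 928\right) \left(-7111 + 7926\right) = - 2 \cdot 5902 \cdot 815 = \left(-2\right) 4810130 = -9620260$)
$D = - \frac{22201}{3}$ ($D = - \frac{\left(-149\right)^{2}}{3} = \left(- \frac{1}{3}\right) 22201 = - \frac{22201}{3} \approx -7400.3$)
$\left(D + 32320\right) + \left(G + t{\left(U \right)}\right) = \left(- \frac{22201}{3} + 32320\right) - \left(9620260 - \frac{1}{2 \cdot 123}\right) = \frac{74759}{3} + \left(-9620260 + \frac{1}{2} \cdot \frac{1}{123}\right) = \frac{74759}{3} + \left(-9620260 + \frac{1}{246}\right) = \frac{74759}{3} - \frac{2366583959}{246} = - \frac{786817907}{82}$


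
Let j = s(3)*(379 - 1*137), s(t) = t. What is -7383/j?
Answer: -2461/242 ≈ -10.169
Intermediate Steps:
j = 726 (j = 3*(379 - 1*137) = 3*(379 - 137) = 3*242 = 726)
-7383/j = -7383/726 = -7383*1/726 = -2461/242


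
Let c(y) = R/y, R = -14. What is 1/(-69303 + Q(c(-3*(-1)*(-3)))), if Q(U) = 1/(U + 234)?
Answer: -2120/146922351 ≈ -1.4429e-5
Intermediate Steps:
c(y) = -14/y
Q(U) = 1/(234 + U)
1/(-69303 + Q(c(-3*(-1)*(-3)))) = 1/(-69303 + 1/(234 - 14/(-3*(-1)*(-3)))) = 1/(-69303 + 1/(234 - 14/(3*(-3)))) = 1/(-69303 + 1/(234 - 14/(-9))) = 1/(-69303 + 1/(234 - 14*(-⅑))) = 1/(-69303 + 1/(234 + 14/9)) = 1/(-69303 + 1/(2120/9)) = 1/(-69303 + 9/2120) = 1/(-146922351/2120) = -2120/146922351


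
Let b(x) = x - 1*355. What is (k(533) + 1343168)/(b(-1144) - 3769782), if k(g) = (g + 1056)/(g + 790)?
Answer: -253858979/712772109 ≈ -0.35616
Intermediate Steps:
b(x) = -355 + x (b(x) = x - 355 = -355 + x)
k(g) = (1056 + g)/(790 + g)
(k(533) + 1343168)/(b(-1144) - 3769782) = ((1056 + 533)/(790 + 533) + 1343168)/((-355 - 1144) - 3769782) = (1589/1323 + 1343168)/(-1499 - 3769782) = ((1/1323)*1589 + 1343168)/(-3771281) = (227/189 + 1343168)*(-1/3771281) = (253858979/189)*(-1/3771281) = -253858979/712772109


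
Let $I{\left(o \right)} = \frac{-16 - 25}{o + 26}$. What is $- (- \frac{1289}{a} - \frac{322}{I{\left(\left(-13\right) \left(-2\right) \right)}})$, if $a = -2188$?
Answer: $- \frac{36688721}{89708} \approx -408.98$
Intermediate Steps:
$I{\left(o \right)} = - \frac{41}{26 + o}$
$- (- \frac{1289}{a} - \frac{322}{I{\left(\left(-13\right) \left(-2\right) \right)}}) = - (- \frac{1289}{-2188} - \frac{322}{\left(-41\right) \frac{1}{26 - -26}}) = - (\left(-1289\right) \left(- \frac{1}{2188}\right) - \frac{322}{\left(-41\right) \frac{1}{26 + 26}}) = - (\frac{1289}{2188} - \frac{322}{\left(-41\right) \frac{1}{52}}) = - (\frac{1289}{2188} - \frac{322}{- \frac{41}{52}}) = - (\frac{1289}{2188} - - \frac{16744}{41}) = - (\frac{1289}{2188} + \frac{16744}{41}) = \left(-1\right) \frac{36688721}{89708} = - \frac{36688721}{89708}$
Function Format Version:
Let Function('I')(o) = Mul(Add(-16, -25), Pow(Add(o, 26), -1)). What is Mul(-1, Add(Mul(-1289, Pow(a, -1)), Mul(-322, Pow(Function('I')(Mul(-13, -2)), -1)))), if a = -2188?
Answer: Rational(-36688721, 89708) ≈ -408.98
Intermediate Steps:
Function('I')(o) = Mul(-41, Pow(Add(26, o), -1))
Mul(-1, Add(Mul(-1289, Pow(a, -1)), Mul(-322, Pow(Function('I')(Mul(-13, -2)), -1)))) = Mul(-1, Add(Mul(-1289, Pow(-2188, -1)), Mul(-322, Pow(Mul(-41, Pow(Add(26, Mul(-13, -2)), -1)), -1)))) = Mul(-1, Add(Mul(-1289, Rational(-1, 2188)), Mul(-322, Pow(Mul(-41, Pow(Add(26, 26), -1)), -1)))) = Mul(-1, Add(Rational(1289, 2188), Mul(-322, Pow(Mul(-41, Pow(52, -1)), -1)))) = Mul(-1, Add(Rational(1289, 2188), Mul(-322, Pow(Mul(-41, Rational(1, 52)), -1)))) = Mul(-1, Add(Rational(1289, 2188), Mul(-322, Pow(Rational(-41, 52), -1)))) = Mul(-1, Add(Rational(1289, 2188), Mul(-322, Rational(-52, 41)))) = Mul(-1, Add(Rational(1289, 2188), Rational(16744, 41))) = Mul(-1, Rational(36688721, 89708)) = Rational(-36688721, 89708)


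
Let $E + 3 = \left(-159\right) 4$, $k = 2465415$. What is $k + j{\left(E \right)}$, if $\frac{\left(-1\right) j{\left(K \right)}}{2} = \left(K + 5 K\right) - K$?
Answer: $2471805$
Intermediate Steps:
$E = -639$ ($E = -3 - 636 = -639$)
$j{\left(K \right)} = - 10 K$ ($j{\left(K \right)} = - 2 \left(\left(K + 5 K\right) - K\right) = - 2 \left(6 K - K\right) = - 2 \cdot 5 K = - 10 K$)
$k + j{\left(E \right)} = 2465415 - -6390 = 2465415 + 6390 = 2471805$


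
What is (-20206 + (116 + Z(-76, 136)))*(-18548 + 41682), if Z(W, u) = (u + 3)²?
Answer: -17790046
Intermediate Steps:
Z(W, u) = (3 + u)²
(-20206 + (116 + Z(-76, 136)))*(-18548 + 41682) = (-20206 + (116 + (3 + 136)²))*(-18548 + 41682) = (-20206 + (116 + 139²))*23134 = (-20206 + (116 + 19321))*23134 = (-20206 + 19437)*23134 = -769*23134 = -17790046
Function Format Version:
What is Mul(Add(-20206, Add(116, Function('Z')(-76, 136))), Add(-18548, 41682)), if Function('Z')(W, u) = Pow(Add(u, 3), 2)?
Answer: -17790046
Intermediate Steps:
Function('Z')(W, u) = Pow(Add(3, u), 2)
Mul(Add(-20206, Add(116, Function('Z')(-76, 136))), Add(-18548, 41682)) = Mul(Add(-20206, Add(116, Pow(Add(3, 136), 2))), Add(-18548, 41682)) = Mul(Add(-20206, Add(116, Pow(139, 2))), 23134) = Mul(Add(-20206, Add(116, 19321)), 23134) = Mul(Add(-20206, 19437), 23134) = Mul(-769, 23134) = -17790046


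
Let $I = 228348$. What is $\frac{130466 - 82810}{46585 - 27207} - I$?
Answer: $- \frac{2212439944}{9689} \approx -2.2835 \cdot 10^{5}$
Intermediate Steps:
$\frac{130466 - 82810}{46585 - 27207} - I = \frac{130466 - 82810}{46585 - 27207} - 228348 = \frac{47656}{19378} - 228348 = 47656 \cdot \frac{1}{19378} - 228348 = \frac{23828}{9689} - 228348 = - \frac{2212439944}{9689}$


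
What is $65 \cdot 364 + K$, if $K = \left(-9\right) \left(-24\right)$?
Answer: $23876$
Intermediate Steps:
$K = 216$
$65 \cdot 364 + K = 65 \cdot 364 + 216 = 23660 + 216 = 23876$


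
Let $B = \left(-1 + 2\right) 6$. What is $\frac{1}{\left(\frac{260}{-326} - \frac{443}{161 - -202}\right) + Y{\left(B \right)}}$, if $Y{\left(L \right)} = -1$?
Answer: $- \frac{59169}{178568} \approx -0.33135$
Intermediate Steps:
$B = 6$ ($B = 1 \cdot 6 = 6$)
$\frac{1}{\left(\frac{260}{-326} - \frac{443}{161 - -202}\right) + Y{\left(B \right)}} = \frac{1}{\left(\frac{260}{-326} - \frac{443}{161 - -202}\right) - 1} = \frac{1}{\left(260 \left(- \frac{1}{326}\right) - \frac{443}{161 + 202}\right) - 1} = \frac{1}{\left(- \frac{130}{163} - \frac{443}{363}\right) - 1} = \frac{1}{- \frac{119399}{59169} - 1} = \frac{1}{- \frac{178568}{59169}} = - \frac{59169}{178568}$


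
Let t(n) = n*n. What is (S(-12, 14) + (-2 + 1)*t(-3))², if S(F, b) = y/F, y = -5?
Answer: 10609/144 ≈ 73.674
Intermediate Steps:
S(F, b) = -5/F
t(n) = n²
(S(-12, 14) + (-2 + 1)*t(-3))² = (-5/(-12) + (-2 + 1)*(-3)²)² = (-5*(-1/12) - 1*9)² = (5/12 - 9)² = (-103/12)² = 10609/144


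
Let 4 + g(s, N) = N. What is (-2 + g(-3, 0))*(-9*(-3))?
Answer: -162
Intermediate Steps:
g(s, N) = -4 + N
(-2 + g(-3, 0))*(-9*(-3)) = (-2 + (-4 + 0))*(-9*(-3)) = (-2 - 4)*27 = -6*27 = -162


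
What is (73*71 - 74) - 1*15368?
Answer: -10259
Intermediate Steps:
(73*71 - 74) - 1*15368 = (5183 - 74) - 15368 = 5109 - 15368 = -10259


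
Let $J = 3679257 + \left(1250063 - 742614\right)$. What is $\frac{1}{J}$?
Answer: $\frac{1}{4186706} \approx 2.3885 \cdot 10^{-7}$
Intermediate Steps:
$J = 4186706$ ($J = 3679257 + \left(1250063 - 742614\right) = 3679257 + 507449 = 4186706$)
$\frac{1}{J} = \frac{1}{4186706}$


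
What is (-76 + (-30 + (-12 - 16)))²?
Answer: 17956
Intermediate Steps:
(-76 + (-30 + (-12 - 16)))² = (-76 + (-30 - 28))² = (-76 - 58)² = (-134)² = 17956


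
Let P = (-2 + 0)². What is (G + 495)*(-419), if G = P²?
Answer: -214109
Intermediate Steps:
P = 4 (P = (-2)² = 4)
G = 16 (G = 4² = 16)
(G + 495)*(-419) = (16 + 495)*(-419) = 511*(-419) = -214109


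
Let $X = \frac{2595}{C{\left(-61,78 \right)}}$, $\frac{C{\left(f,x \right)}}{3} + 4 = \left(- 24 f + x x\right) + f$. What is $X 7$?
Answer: $\frac{865}{1069} \approx 0.80917$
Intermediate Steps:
$C{\left(f,x \right)} = -12 - 69 f + 3 x^{2}$ ($C{\left(f,x \right)} = -12 + 3 \left(\left(- 24 f + x x\right) + f\right) = -12 + 3 \left(\left(- 24 f + x^{2}\right) + f\right) = -12 + 3 \left(\left(x^{2} - 24 f\right) + f\right) = -12 + 3 \left(x^{2} - 23 f\right) = -12 - \left(- 3 x^{2} + 69 f\right) = -12 - 69 f + 3 x^{2}$)
$X = \frac{865}{7483}$ ($X = \frac{2595}{-12 - -4209 + 3 \cdot 78^{2}} = \frac{2595}{-12 + 4209 + 3 \cdot 6084} = \frac{2595}{-12 + 4209 + 18252} = \frac{2595}{22449} = 2595 \cdot \frac{1}{22449} = \frac{865}{7483} \approx 0.1156$)
$X 7 = \frac{865}{7483} \cdot 7 = \frac{865}{1069}$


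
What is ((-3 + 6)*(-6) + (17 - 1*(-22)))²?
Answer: 441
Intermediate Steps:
((-3 + 6)*(-6) + (17 - 1*(-22)))² = (3*(-6) + (17 + 22))² = (-18 + 39)² = 21² = 441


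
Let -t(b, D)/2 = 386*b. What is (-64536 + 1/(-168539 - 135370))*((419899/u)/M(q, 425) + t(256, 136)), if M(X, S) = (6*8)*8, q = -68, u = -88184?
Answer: 131257436214941959221475/10291165922304 ≈ 1.2754e+10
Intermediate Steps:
t(b, D) = -772*b
M(X, S) = 384 (M(X, S) = 48*8 = 384)
(-64536 + 1/(-168539 - 135370))*((419899/u)/M(q, 425) + t(256, 136)) = (-64536 + 1/(-168539 - 135370))*((419899/(-88184))/384 - 772*256) = (-64536 + 1/(-303909))*((419899*(-1/88184))*(1/384) - 197632) = (-64536 - 1/303909)*(-419899/88184*1/384 - 197632) = -19613071225*(-419899/33862656 - 197632)/303909 = -19613071225/303909*(-6692344850491/33862656) = 131257436214941959221475/10291165922304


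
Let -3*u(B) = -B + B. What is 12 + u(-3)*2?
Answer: 12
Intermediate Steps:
u(B) = 0 (u(B) = -(-B + B)/3 = -⅓*0 = 0)
12 + u(-3)*2 = 12 + 0*2 = 12 + 0 = 12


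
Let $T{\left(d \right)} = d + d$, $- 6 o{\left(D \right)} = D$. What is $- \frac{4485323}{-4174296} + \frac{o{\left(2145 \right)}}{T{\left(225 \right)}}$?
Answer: $\frac{17536151}{62614440} \approx 0.28007$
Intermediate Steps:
$o{\left(D \right)} = - \frac{D}{6}$
$T{\left(d \right)} = 2 d$
$- \frac{4485323}{-4174296} + \frac{o{\left(2145 \right)}}{T{\left(225 \right)}} = - \frac{4485323}{-4174296} + \frac{\left(- \frac{1}{6}\right) 2145}{2 \cdot 225} = \left(-4485323\right) \left(- \frac{1}{4174296}\right) - \frac{715}{2 \cdot 450} = \frac{4485323}{4174296} - \frac{143}{180} = \frac{17536151}{62614440}$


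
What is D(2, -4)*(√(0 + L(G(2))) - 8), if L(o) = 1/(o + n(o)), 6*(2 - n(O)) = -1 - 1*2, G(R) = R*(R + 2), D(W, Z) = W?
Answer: -16 + 2*√42/21 ≈ -15.383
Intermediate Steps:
G(R) = R*(2 + R)
n(O) = 5/2 (n(O) = 2 - (-1 - 1*2)/6 = 2 - (-1 - 2)/6 = 2 - ⅙*(-3) = 2 + ½ = 5/2)
L(o) = 1/(5/2 + o) (L(o) = 1/(o + 5/2) = 1/(5/2 + o))
D(2, -4)*(√(0 + L(G(2))) - 8) = 2*(√(0 + 2/(5 + 2*(2*(2 + 2)))) - 8) = 2*(√(0 + 2/(5 + 2*(2*4))) - 8) = 2*(√(0 + 2/(5 + 2*8)) - 8) = 2*(√(0 + 2/(5 + 16)) - 8) = 2*(√(0 + 2/21) - 8) = 2*(√(2/21) - 8) = 2*(√42/21 - 8) = 2*(-8 + √42/21) = -16 + 2*√42/21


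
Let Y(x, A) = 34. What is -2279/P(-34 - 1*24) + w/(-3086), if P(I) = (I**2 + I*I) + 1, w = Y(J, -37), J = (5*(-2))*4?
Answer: -3630890/10382847 ≈ -0.34970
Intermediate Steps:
J = -40 (J = -10*4 = -40)
w = 34
P(I) = 1 + 2*I**2 (P(I) = (I**2 + I**2) + 1 = 2*I**2 + 1 = 1 + 2*I**2)
-2279/P(-34 - 1*24) + w/(-3086) = -2279/(1 + 2*(-34 - 1*24)**2) + 34/(-3086) = -2279/(1 + 2*(-34 - 24)**2) + 34*(-1/3086) = -2279/(1 + 2*(-58)**2) - 17/1543 = -2279/(1 + 2*3364) - 17/1543 = -2279/(1 + 6728) - 17/1543 = -2279/6729 - 17/1543 = -3630890/10382847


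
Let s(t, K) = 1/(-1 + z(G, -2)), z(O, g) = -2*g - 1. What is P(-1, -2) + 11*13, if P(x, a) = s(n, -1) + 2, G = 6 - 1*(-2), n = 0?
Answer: 291/2 ≈ 145.50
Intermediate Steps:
G = 8 (G = 6 + 2 = 8)
z(O, g) = -1 - 2*g
s(t, K) = 1/2 (s(t, K) = 1/(-1 + (-1 - 2*(-2))) = 1/(-1 + (-1 + 4)) = 1/(-1 + 3) = 1/2)
P(x, a) = 5/2 (P(x, a) = 1/2 + 2 = 5/2)
P(-1, -2) + 11*13 = 5/2 + 11*13 = 5/2 + 143 = 291/2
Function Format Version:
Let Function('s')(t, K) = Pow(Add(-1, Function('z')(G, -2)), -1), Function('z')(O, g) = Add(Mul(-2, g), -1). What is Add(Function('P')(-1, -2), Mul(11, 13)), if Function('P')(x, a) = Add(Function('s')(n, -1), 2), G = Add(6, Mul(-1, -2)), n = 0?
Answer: Rational(291, 2) ≈ 145.50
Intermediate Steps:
G = 8 (G = Add(6, 2) = 8)
Function('z')(O, g) = Add(-1, Mul(-2, g))
Function('s')(t, K) = Rational(1, 2) (Function('s')(t, K) = Pow(Add(-1, Add(-1, Mul(-2, -2))), -1) = Pow(Add(-1, Add(-1, 4)), -1) = Pow(Add(-1, 3), -1) = Pow(2, -1) = Rational(1, 2))
Function('P')(x, a) = Rational(5, 2) (Function('P')(x, a) = Add(Rational(1, 2), 2) = Rational(5, 2))
Add(Function('P')(-1, -2), Mul(11, 13)) = Add(Rational(5, 2), Mul(11, 13)) = Add(Rational(5, 2), 143) = Rational(291, 2)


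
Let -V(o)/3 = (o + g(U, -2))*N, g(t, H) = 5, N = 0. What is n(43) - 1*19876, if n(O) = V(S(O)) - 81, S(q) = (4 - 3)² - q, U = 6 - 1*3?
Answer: -19957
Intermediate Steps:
U = 3 (U = 6 - 3 = 3)
S(q) = 1 - q (S(q) = 1² - q = 1 - q)
V(o) = 0 (V(o) = -3*(o + 5)*0 = -3*(5 + o)*0 = -3*0 = 0)
n(O) = -81 (n(O) = 0 - 81 = -81)
n(43) - 1*19876 = -81 - 1*19876 = -81 - 19876 = -19957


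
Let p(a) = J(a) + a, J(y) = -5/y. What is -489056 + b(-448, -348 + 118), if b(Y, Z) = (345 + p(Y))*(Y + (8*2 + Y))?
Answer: -11155923/28 ≈ -3.9843e+5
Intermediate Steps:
p(a) = a - 5/a (p(a) = -5/a + a = a - 5/a)
b(Y, Z) = (16 + 2*Y)*(345 + Y - 5/Y) (b(Y, Z) = (345 + (Y - 5/Y))*(Y + (8*2 + Y)) = (345 + Y - 5/Y)*(Y + (16 + Y)) = (345 + Y - 5/Y)*(16 + 2*Y) = (16 + 2*Y)*(345 + Y - 5/Y))
-489056 + b(-448, -348 + 118) = -489056 + (5510 - 80/(-448) + 2*(-448)**2 + 706*(-448)) = -489056 + (5510 - 80*(-1/448) + 2*200704 - 316288) = -489056 + (5510 + 5/28 + 401408 - 316288) = -489056 + 2537645/28 = -11155923/28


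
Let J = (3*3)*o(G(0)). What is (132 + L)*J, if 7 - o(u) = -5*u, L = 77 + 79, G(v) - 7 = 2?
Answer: 134784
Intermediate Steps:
G(v) = 9 (G(v) = 7 + 2 = 9)
L = 156
o(u) = 7 + 5*u (o(u) = 7 - (-5)*u = 7 + 5*u)
J = 468 (J = (3*3)*(7 + 5*9) = 9*(7 + 45) = 9*52 = 468)
(132 + L)*J = (132 + 156)*468 = 288*468 = 134784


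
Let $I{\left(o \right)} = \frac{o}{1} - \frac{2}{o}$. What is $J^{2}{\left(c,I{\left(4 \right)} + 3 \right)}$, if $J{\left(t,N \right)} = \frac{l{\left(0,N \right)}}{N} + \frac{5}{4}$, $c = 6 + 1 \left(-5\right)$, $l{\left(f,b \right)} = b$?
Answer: $\frac{81}{16} \approx 5.0625$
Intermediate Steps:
$I{\left(o \right)} = o - \frac{2}{o}$ ($I{\left(o \right)} = o 1 - \frac{2}{o} = o - \frac{2}{o}$)
$c = 1$ ($c = 6 - 5 = 1$)
$J{\left(t,N \right)} = \frac{9}{4}$ ($J{\left(t,N \right)} = \frac{N}{N} + \frac{5}{4} = 1 + 5 \cdot \frac{1}{4} = 1 + \frac{5}{4} = \frac{9}{4}$)
$J^{2}{\left(c,I{\left(4 \right)} + 3 \right)} = \left(\frac{9}{4}\right)^{2} = \frac{81}{16}$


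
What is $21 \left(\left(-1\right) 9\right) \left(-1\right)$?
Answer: $189$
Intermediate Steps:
$21 \left(\left(-1\right) 9\right) \left(-1\right) = 21 \left(-9\right) \left(-1\right) = \left(-189\right) \left(-1\right) = 189$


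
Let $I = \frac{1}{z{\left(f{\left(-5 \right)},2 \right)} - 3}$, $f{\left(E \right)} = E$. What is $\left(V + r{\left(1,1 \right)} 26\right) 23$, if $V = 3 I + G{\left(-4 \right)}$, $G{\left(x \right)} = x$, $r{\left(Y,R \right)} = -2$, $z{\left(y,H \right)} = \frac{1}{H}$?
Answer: $- \frac{6578}{5} \approx -1315.6$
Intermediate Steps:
$I = - \frac{2}{5}$ ($I = \frac{1}{\frac{1}{2} - 3} = \frac{1}{- \frac{5}{2}} = - \frac{2}{5} \approx -0.4$)
$V = - \frac{26}{5}$ ($V = 3 \left(- \frac{2}{5}\right) - 4 = - \frac{6}{5} - 4 = - \frac{26}{5} \approx -5.2$)
$\left(V + r{\left(1,1 \right)} 26\right) 23 = \left(- \frac{26}{5} - 52\right) 23 = \left(- \frac{286}{5}\right) 23 = - \frac{6578}{5}$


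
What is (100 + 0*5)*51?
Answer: 5100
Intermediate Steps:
(100 + 0*5)*51 = (100 + 0)*51 = 100*51 = 5100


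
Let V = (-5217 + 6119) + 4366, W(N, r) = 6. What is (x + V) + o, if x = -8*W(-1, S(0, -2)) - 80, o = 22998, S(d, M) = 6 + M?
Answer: 28138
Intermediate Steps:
V = 5268 (V = 902 + 4366 = 5268)
x = -128 (x = -8*6 - 80 = -48 - 80 = -128)
(x + V) + o = (-128 + 5268) + 22998 = 5140 + 22998 = 28138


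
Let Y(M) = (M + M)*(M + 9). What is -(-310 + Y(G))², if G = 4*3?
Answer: -37636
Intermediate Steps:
G = 12
Y(M) = 2*M*(9 + M) (Y(M) = (2*M)*(9 + M) = 2*M*(9 + M))
-(-310 + Y(G))² = -(-310 + 2*12*(9 + 12))² = -(-310 + 2*12*21)² = -(-310 + 504)² = -1*194² = -1*37636 = -37636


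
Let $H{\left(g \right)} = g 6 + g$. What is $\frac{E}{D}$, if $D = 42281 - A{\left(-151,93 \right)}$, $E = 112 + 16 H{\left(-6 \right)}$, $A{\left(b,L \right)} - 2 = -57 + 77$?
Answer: $- \frac{80}{6037} \approx -0.013252$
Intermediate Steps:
$A{\left(b,L \right)} = 22$ ($A{\left(b,L \right)} = 2 + \left(-57 + 77\right) = 2 + 20 = 22$)
$H{\left(g \right)} = 7 g$ ($H{\left(g \right)} = 6 g + g = 7 g$)
$E = -560$ ($E = 112 + 16 \cdot 7 \left(-6\right) = 112 + 16 \left(-42\right) = 112 - 672 = -560$)
$D = 42259$ ($D = 42281 - 22 = 42259$)
$\frac{E}{D} = - \frac{560}{42259} = \left(-560\right) \frac{1}{42259} = - \frac{80}{6037}$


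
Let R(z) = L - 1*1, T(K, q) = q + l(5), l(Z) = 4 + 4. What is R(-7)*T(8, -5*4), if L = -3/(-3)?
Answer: 0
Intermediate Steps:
L = 1 (L = -3*(-⅓) = 1)
l(Z) = 8
T(K, q) = 8 + q (T(K, q) = q + 8 = 8 + q)
R(z) = 0 (R(z) = 1 - 1*1 = 1 - 1 = 0)
R(-7)*T(8, -5*4) = 0*(8 - 5*4) = 0*(8 - 20) = 0*(-12) = 0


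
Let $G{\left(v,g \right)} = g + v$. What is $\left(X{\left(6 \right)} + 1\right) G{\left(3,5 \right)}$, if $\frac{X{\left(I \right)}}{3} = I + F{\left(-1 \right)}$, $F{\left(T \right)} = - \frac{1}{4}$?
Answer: $146$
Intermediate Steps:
$F{\left(T \right)} = - \frac{1}{4}$ ($F{\left(T \right)} = \left(-1\right) \frac{1}{4} = - \frac{1}{4}$)
$X{\left(I \right)} = - \frac{3}{4} + 3 I$ ($X{\left(I \right)} = 3 \left(I - \frac{1}{4}\right) = 3 \left(- \frac{1}{4} + I\right) = - \frac{3}{4} + 3 I$)
$\left(X{\left(6 \right)} + 1\right) G{\left(3,5 \right)} = \left(\left(- \frac{3}{4} + 3 \cdot 6\right) + 1\right) \left(5 + 3\right) = \left(\left(- \frac{3}{4} + 18\right) + 1\right) 8 = \left(\frac{69}{4} + 1\right) 8 = \frac{73}{4} \cdot 8 = 146$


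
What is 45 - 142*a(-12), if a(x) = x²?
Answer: -20403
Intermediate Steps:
45 - 142*a(-12) = 45 - 142*(-12)² = 45 - 142*144 = 45 - 20448 = -20403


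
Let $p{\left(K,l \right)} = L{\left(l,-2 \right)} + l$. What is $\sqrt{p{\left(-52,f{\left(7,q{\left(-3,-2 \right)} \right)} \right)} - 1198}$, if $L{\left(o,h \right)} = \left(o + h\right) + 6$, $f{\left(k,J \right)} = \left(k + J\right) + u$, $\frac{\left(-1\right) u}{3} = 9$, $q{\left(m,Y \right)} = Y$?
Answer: $i \sqrt{1238} \approx 35.185 i$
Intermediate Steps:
$u = -27$ ($u = \left(-3\right) 9 = -27$)
$f{\left(k,J \right)} = -27 + J + k$ ($f{\left(k,J \right)} = \left(k + J\right) - 27 = \left(J + k\right) - 27 = -27 + J + k$)
$L{\left(o,h \right)} = 6 + h + o$ ($L{\left(o,h \right)} = \left(h + o\right) + 6 = 6 + h + o$)
$p{\left(K,l \right)} = 4 + 2 l$ ($p{\left(K,l \right)} = \left(6 - 2 + l\right) + l = \left(4 + l\right) + l = 4 + 2 l$)
$\sqrt{p{\left(-52,f{\left(7,q{\left(-3,-2 \right)} \right)} \right)} - 1198} = \sqrt{\left(4 + 2 \left(-27 - 2 + 7\right)\right) - 1198} = \sqrt{\left(4 + 2 \left(-22\right)\right) - 1198} = \sqrt{\left(4 - 44\right) - 1198} = \sqrt{-40 - 1198} = \sqrt{-1238} = i \sqrt{1238}$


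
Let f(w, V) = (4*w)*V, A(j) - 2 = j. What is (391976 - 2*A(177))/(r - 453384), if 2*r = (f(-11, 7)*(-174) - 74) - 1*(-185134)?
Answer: -195809/167029 ≈ -1.1723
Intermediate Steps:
A(j) = 2 + j
f(w, V) = 4*V*w
r = 119326 (r = (((4*7*(-11))*(-174) - 74) - 1*(-185134))/2 = ((-308*(-174) - 74) + 185134)/2 = ((53592 - 74) + 185134)/2 = (53518 + 185134)/2 = (½)*238652 = 119326)
(391976 - 2*A(177))/(r - 453384) = (391976 - 2*(2 + 177))/(119326 - 453384) = (391976 - 2*179)/(-334058) = (391976 - 358)*(-1/334058) = 391618*(-1/334058) = -195809/167029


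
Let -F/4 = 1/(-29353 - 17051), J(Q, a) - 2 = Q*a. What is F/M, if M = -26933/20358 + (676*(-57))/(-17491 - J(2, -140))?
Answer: 38935806/413558541103 ≈ 9.4148e-5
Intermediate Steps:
J(Q, a) = 2 + Q*a
F = 1/11601 (F = -4/(-29353 - 17051) = -4/(-46404) = -4*(-1/46404) = 1/11601 ≈ 8.6199e-5)
M = 320836727/350422254 (M = -26933/20358 + (676*(-57))/(-17491 - (2 + 2*(-140))) = -26933*1/20358 - 38532/(-17491 - (2 - 280)) = -26933/20358 - 38532/(-17491 - 1*(-278)) = -26933/20358 - 38532/(-17491 + 278) = -26933/20358 - 38532/(-17213) = -26933/20358 - 38532*(-1/17213) = -26933/20358 + 38532/17213 = 320836727/350422254 ≈ 0.91557)
F/M = 1/(11601*(320836727/350422254)) = (1/11601)*(350422254/320836727) = 38935806/413558541103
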